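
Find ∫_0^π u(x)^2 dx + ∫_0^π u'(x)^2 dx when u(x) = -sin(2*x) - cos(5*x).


||u||_{H^1(0,π)}^2 = -208/21 + 31*π/2

u'(x) = 5*sin(5*x) - 2*cos(2*x).
Expand u² and (u')² and integrate term by term on (0, π), using: for integers n ≥ 1, ∫_0^π sin²(nx) dx = ∫_0^π cos²(nx) dx = π/2; for n ≠ n', ∫_0^π sin(nx)sin(n'x) dx = ∫_0^π cos(nx)cos(n'x) dx = 0; and by product-to-sum, ∫_0^π sin(nx)cos(n'x) dx = ½∫_0^π [sin((n+n')x) + sin((n−n')x)] dx, which is 0 when n+n' is even and 2n/(n²−n'²) when n+n' is odd (it need not vanish on (0, π)).
  u² squared terms: (-1)²·∫cos(5x)² dx = 1·π/2 = π/2;  (-1)²·∫sin(2x)² dx = 1·π/2 = π/2.
  u² cross terms: 2·(-1)·(-1)·∫cos(5x)·sin(2x) dx = 2·(-4/21) = -8/21.
  So ∫_0^π u² dx = π/2 + π/2 − 8/21 = -8/21 + π.
  (u')² squared terms: (-2)²·∫cos(2x)² dx = 4·π/2 = 2*π;  (5)²·∫sin(5x)² dx = 25·π/2 = 25*π/2.
  (u')² cross terms: 2·(-2)·(5)·∫cos(2x)·sin(5x) dx = -20·(10/21) = -200/21.
  So ∫_0^π (u')² dx = 2*π + 25*π/2 − 200/21 = -200/21 + 29*π/2.
||u||_{H^1}^2 = (-8/21 + π) + (-200/21 + 29*π/2) = -208/21 + 31*π/2.


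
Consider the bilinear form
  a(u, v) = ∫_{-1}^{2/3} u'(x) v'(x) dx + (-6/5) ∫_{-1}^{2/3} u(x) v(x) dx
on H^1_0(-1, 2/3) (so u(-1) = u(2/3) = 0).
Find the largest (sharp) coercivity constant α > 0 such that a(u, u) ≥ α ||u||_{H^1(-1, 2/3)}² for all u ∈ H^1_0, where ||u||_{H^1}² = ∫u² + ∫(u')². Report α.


α = 3*(-10 + 3*π^2)/(25 + 9*π^2)

Coercivity of a(·,·) on H^1_0(-1, 2/3) means a(u, u) ≥ α ||u||_{H^1}² for every u ∈ H^1_0.
The interval has length L = 5/3, and Poincaré/coercivity depend only on L. Here a(u, u) = ∫(u')² + (-6/5)·∫u².
Here c = -6/5 < 0 with |c| < (π/L)² = 9*π^2/25, so coercivity still holds. The condition a(u,u) ≥ α||u||_{H^1}² reads (1−α)∫(u')² ≥ (α−c)∫u². Any admissible α is ≤ 1 (rapidly oscillating u have ∫u²/∫(u')² → 0), and α = 1 would force 0 ≥ (1−c)∫u², impossible since c < 1; so 1−α > 0. By the sharp Poincaré inequality on H^1_0 of an interval of length L, ∫(u')² ≥ (π/L)²∫u² with equality for the first sine mode sin(π(x−x₀)/L) (x₀ the left endpoint), so the inequality holds for all u iff (1−α)(π/L)² ≥ α − c, i.e. α ≤ ((π/L)² + c)/((π/L)² + 1) = (1 + c(L/π)²)/(1 + (L/π)²). (Direct route, valid since c ≤ 0: Poincaré gives c∫u² ≥ c(L/π)²∫(u')², so a(u,u) ≥ (1 + c(L/π)²)∫(u')², while ||u||_{H^1}² ≤ (1 + (L/π)²)∫(u')²; dividing yields the same α.) With (π/L)² = 9*π^2/25 and c = -6/5, the largest admissible constant is α = ((π/L)² + c)/((π/L)² + 1).
Simplifying, α = 3*(-10 + 3*π^2)/(25 + 9*π^2).


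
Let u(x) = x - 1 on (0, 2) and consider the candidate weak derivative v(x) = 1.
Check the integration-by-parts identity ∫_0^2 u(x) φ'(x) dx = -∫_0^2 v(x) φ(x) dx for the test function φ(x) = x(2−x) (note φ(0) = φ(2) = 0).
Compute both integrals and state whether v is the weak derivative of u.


LHS = -4/3, RHS = -4/3. Yes, v = u' weakly.

u(x) = x - 1, classical derivative u'(x) = 1.
φ(x) = x(2−x), so φ'(x) = 2 - 2*x.
Note φ(0) = φ(2) = 0, so the boundary term u·φ vanishes.
LHS = ∫_0^2 u(x) φ'(x) dx = ∫_0^2 (-2*x^2 + 4*x - 2) dx. Term by term:
  ∫_0^2 -2*x^2 dx = -16/3;  ∫_0^2 4*x dx = 8;  ∫_0^2 -2 dx = -4.
Sum: -16/3 + 8 − 4 = -4/3.
So LHS = -4/3.
∫_0^2 v(x) φ(x) dx = ∫_0^2 (-x^2 + 2*x) dx. Term by term:
  ∫_0^2 -x^2 dx = -8/3;  ∫_0^2 2*x dx = 4.
Sum: -8/3 + 4 = 4/3.
So RHS = -∫_0^2 v(x) φ(x) dx = -4/3.
LHS = RHS, so the identity holds for this test φ.
Moreover u is smooth here and v(x) = u'(x) = 1 pointwise, so the identity holds for every test function. Hence v is the weak derivative of u.


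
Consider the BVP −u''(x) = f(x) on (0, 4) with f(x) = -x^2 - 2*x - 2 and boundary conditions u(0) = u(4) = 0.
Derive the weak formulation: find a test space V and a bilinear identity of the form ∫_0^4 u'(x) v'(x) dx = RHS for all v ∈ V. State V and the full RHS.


V = H^1_0(0, 4) (so v(0) = v(4) = 0); weak form: ∫_0^4 u'v' dx = ∫_0^4 (-x^2 - 2*x - 2) v dx for all v ∈ V.

Multiply both sides by a test function v and integrate from 0 to 4:
  ∫_0^4 −u''(x) v(x) dx = ∫_0^4 f(x) v(x) dx.
Integrate the LHS by parts once:
  ∫_0^4 −u'' v dx = −[u'(x) v(x)]_0^4 + ∫_0^4 u'(x) v'(x) dx.
Thus ∫_0^4 u'(x) v'(x) dx = ∫_0^4 f(x) v(x) dx + [u'(x) v(x)]_0^4.
Choose V so that boundary terms are either known or forced to vanish.
u is Dirichlet: u(0) = u(4) = 0. Let V = H^1_0(0, 4); then v(0) = v(4) = 0, and [u' v]_0^4 = 0.
Weak formulation: find u (satisfying any essential BC) such that ∫_0^4 u'(x) v'(x) dx = ∫_0^4 f v dx for all v ∈ V.
Substituting f(x) = -x^2 - 2*x - 2, the right-hand side is ∫_0^4 (-x^2 - 2*x - 2) v dx.


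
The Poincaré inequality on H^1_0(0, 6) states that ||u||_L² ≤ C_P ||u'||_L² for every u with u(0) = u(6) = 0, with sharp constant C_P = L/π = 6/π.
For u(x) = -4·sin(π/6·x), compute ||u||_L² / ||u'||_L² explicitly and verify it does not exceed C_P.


||u||_L² / ||u'||_L² = 6/π = C_P.

u(x) = -4·sin(π/6·x), so u'(x) = -2*π*cos(π*x/6)/3.
Writing u(x) = A·sin(kπx/L) with A = -4 and k = 1, use ∫_0^L sin²(kπx/L) dx = L/2 and ∫_0^L cos²(kπx/L) dx = L/2.
u² = 16·sin²(π/6·x) and (u')² = 4*π^2/9·cos²(π/6·x), and each of sin², cos² integrates to L/2 = 3 over (0, 6).
∫_0^6 u² dx = 48, so ||u||_L² = 4*sqrt(3).
∫_0^6 (u')² dx = 4*π^2/3, so ||u'||_L² = 2*sqrt(3)*π/3.
Ratio ||u||_L² / ||u'||_L² = 6/π.
Sharp Poincaré constant on H^1_0(0, 6) is C_P = L/π = 6/π, achieved by sin(π/6·x).
This is the k = 1 eigenfunction (up to amplitude), so the ratio equals the sharp Poincaré constant exactly.


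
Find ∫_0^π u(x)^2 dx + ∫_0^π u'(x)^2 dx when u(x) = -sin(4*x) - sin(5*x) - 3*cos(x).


||u||_{H^1(0,π)}^2 = 32/5 + 61*π/2

u'(x) = 3*sin(x) - 4*cos(4*x) - 5*cos(5*x).
Expand u² and (u')² and integrate term by term on (0, π), using: for integers n ≥ 1, ∫_0^π sin²(nx) dx = ∫_0^π cos²(nx) dx = π/2; for n ≠ n', ∫_0^π sin(nx)sin(n'x) dx = ∫_0^π cos(nx)cos(n'x) dx = 0; and by product-to-sum, ∫_0^π sin(nx)cos(n'x) dx = ½∫_0^π [sin((n+n')x) + sin((n−n')x)] dx, which is 0 when n+n' is even and 2n/(n²−n'²) when n+n' is odd (it need not vanish on (0, π)).
  u² squared terms: (-1)²·∫sin(4x)² dx = 1·π/2 = π/2;  (-1)²·∫sin(5x)² dx = 1·π/2 = π/2;  (-3)²·∫cos(x)² dx = 9·π/2 = 9*π/2.
  u² cross terms: 2·(-1)·(-1)·∫sin(4x)·sin(5x) dx = 2·(0) = 0;  2·(-1)·(-3)·∫sin(4x)·cos(x) dx = 6·(8/15) = 16/5;  2·(-1)·(-3)·∫sin(5x)·cos(x) dx = 6·(0) = 0.
  So ∫_0^π u² dx = π/2 + π/2 + 9*π/2 + 0 + 16/5 + 0 = 16/5 + 11*π/2.
  (u')² squared terms: (-5)²·∫cos(5x)² dx = 25·π/2 = 25*π/2;  (-4)²·∫cos(4x)² dx = 16·π/2 = 8*π;  (3)²·∫sin(x)² dx = 9·π/2 = 9*π/2.
  (u')² cross terms: 2·(-5)·(-4)·∫cos(5x)·cos(4x) dx = 40·(0) = 0;  2·(-5)·(3)·∫cos(5x)·sin(x) dx = -30·(0) = 0;  2·(-4)·(3)·∫cos(4x)·sin(x) dx = -24·(-2/15) = 16/5.
  So ∫_0^π (u')² dx = 25*π/2 + 8*π + 9*π/2 + 0 + 0 + 16/5 = 16/5 + 25*π.
||u||_{H^1}^2 = (16/5 + 11*π/2) + (16/5 + 25*π) = 32/5 + 61*π/2.


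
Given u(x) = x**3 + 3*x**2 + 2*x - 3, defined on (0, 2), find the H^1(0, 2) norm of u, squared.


||u||_{H^1}^2 = 55834/105

The H^1 norm (squared) on an interval (0, L) is
  ||u||_{H^1}^2 = ∫_0^L u(x)^2 dx + ∫_0^L u'(x)^2 dx.
Compute u'(x) = 3*x**2 + 6*x + 2.
Then u(x)^2 = x**6 + 6*x**5 + 13*x**4 + 6*x**3 - 14*x**2 - 12*x + 9 and u'(x)^2 = 9*x**4 + 36*x**3 + 48*x**2 + 24*x + 4.
Integrate each monomial from 0 to 2 using ∫_0^2 c·x^n dx = c·2^(n+1)/(n+1):
  ∫_0^2 u(x)^2 dx = ∫_0^2 (x^6 + 6*x^5 + 13*x^4 + 6*x^3 - 14*x^2 - 12*x + 9) dx. Term by term:
    ∫_0^2 x^6 dx = 128/7;  ∫_0^2 6*x^5 dx = 64;  ∫_0^2 13*x^4 dx = 416/5;
    ∫_0^2 6*x^3 dx = 24;  ∫_0^2 -14*x^2 dx = -112/3;  ∫_0^2 -12*x dx = -24;
    ∫_0^2 9 dx = 18.
  Sum: 128/7 + 64 + 416/5 + 24 − 112/3 − 24 + 18 = 15346/105.
  ∫_0^2 u'(x)^2 dx = ∫_0^2 (9*x^4 + 36*x^3 + 48*x^2 + 24*x + 4) dx. Term by term:
    ∫_0^2 9*x^4 dx = 288/5;  ∫_0^2 36*x^3 dx = 144;  ∫_0^2 48*x^2 dx = 128;
    ∫_0^2 24*x dx = 48;  ∫_0^2 4 dx = 8.
  Sum: 288/5 + 144 + 128 + 48 + 8 = 1928/5.
Adding: ||u||_{H^1}^2 = 15346/105 + 1928/5 = 55834/105.


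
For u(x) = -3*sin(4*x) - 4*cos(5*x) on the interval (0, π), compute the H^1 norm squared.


||u||_{H^1(0,π)}^2 = -1664/3 + 569*π/2

u'(x) = 20*sin(5*x) - 12*cos(4*x).
Expand u² and (u')² and integrate term by term on (0, π), using: for integers n ≥ 1, ∫_0^π sin²(nx) dx = ∫_0^π cos²(nx) dx = π/2; for n ≠ n', ∫_0^π sin(nx)sin(n'x) dx = ∫_0^π cos(nx)cos(n'x) dx = 0; and by product-to-sum, ∫_0^π sin(nx)cos(n'x) dx = ½∫_0^π [sin((n+n')x) + sin((n−n')x)] dx, which is 0 when n+n' is even and 2n/(n²−n'²) when n+n' is odd (it need not vanish on (0, π)).
  u² squared terms: (-4)²·∫cos(5x)² dx = 16·π/2 = 8*π;  (-3)²·∫sin(4x)² dx = 9·π/2 = 9*π/2.
  u² cross terms: 2·(-4)·(-3)·∫cos(5x)·sin(4x) dx = 24·(-8/9) = -64/3.
  So ∫_0^π u² dx = 8*π + 9*π/2 − 64/3 = -64/3 + 25*π/2.
  (u')² squared terms: (-12)²·∫cos(4x)² dx = 144·π/2 = 72*π;  (20)²·∫sin(5x)² dx = 400·π/2 = 200*π.
  (u')² cross terms: 2·(-12)·(20)·∫cos(4x)·sin(5x) dx = -480·(10/9) = -1600/3.
  So ∫_0^π (u')² dx = 72*π + 200*π − 1600/3 = -1600/3 + 272*π.
||u||_{H^1}^2 = (-64/3 + 25*π/2) + (-1600/3 + 272*π) = -1664/3 + 569*π/2.


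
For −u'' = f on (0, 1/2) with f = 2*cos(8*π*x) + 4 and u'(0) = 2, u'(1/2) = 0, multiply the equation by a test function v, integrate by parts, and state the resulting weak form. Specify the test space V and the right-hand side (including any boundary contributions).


V = H^1(0, 1/2) (v unrestricted at boundary; u is determined up to an additive constant); weak form: ∫_0^1/2 u'v' dx = ∫_0^1/2 (2*cos(8*π*x) + 4) v dx − 2·v(0) for all v ∈ V.

Multiply both sides by a test function v and integrate from 0 to 1/2:
  ∫_0^1/2 −u''(x) v(x) dx = ∫_0^1/2 f(x) v(x) dx.
Integrate the LHS by parts once:
  ∫_0^1/2 −u'' v dx = −[u'(x) v(x)]_0^1/2 + ∫_0^1/2 u'(x) v'(x) dx.
Thus ∫_0^1/2 u'(x) v'(x) dx = ∫_0^1/2 f(x) v(x) dx + [u'(x) v(x)]_0^1/2.
Choose V so that boundary terms are either known or forced to vanish.
u has inhomogeneous Neumann u'(0) = 2, u'(1/2) = 0. [u' v]_0^1/2 = (0)·v(1/2) − (2)·v(0) = − 2·v(0). Take V = H^1(0, 1/2); boundary term becomes part of RHS.
Weak formulation: find u (satisfying any essential BC) such that ∫_0^1/2 u'(x) v'(x) dx = ∫_0^1/2 f v dx − 2·v(0) for all v ∈ V (Neumann data are natural BCs: they enter the RHS as boundary terms).
Substituting f(x) = 2*cos(8*π*x) + 4, the right-hand side is ∫_0^1/2 (2*cos(8*π*x) + 4) v dx − 2·v(0).
Compatibility check (pure Neumann): taking v ≡ 1 ∈ V gives 0 = ∫_0^1/2 f dx + (0) − (2), i.e. ∫_0^1/2 f dx must equal u'(0) − u'(1/2) = 2. Indeed ∫_0^1/2 (2*cos(8*π*x) + 4) dx = 2, so the data are compatible. The solution is then unique only up to an additive constant (fix it e.g. by requiring ∫_0^1/2 u dx = 0).


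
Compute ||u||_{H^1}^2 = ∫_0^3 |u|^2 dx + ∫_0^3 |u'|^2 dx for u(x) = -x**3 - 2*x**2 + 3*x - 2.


||u||_{H^1}^2 = 51612/35

The H^1 norm (squared) on an interval (0, L) is
  ||u||_{H^1}^2 = ∫_0^L u(x)^2 dx + ∫_0^L u'(x)^2 dx.
Compute u'(x) = -3*x**2 - 4*x + 3.
Then u(x)^2 = x**6 + 4*x**5 - 2*x**4 - 8*x**3 + 17*x**2 - 12*x + 4 and u'(x)^2 = 9*x**4 + 24*x**3 - 2*x**2 - 24*x + 9.
Integrate each monomial from 0 to 3 using ∫_0^3 c·x^n dx = c·3^(n+1)/(n+1):
  ∫_0^3 u(x)^2 dx = ∫_0^3 (x^6 + 4*x^5 - 2*x^4 - 8*x^3 + 17*x^2 - 12*x + 4) dx. Term by term:
    ∫_0^3 x^6 dx = 2187/7;  ∫_0^3 4*x^5 dx = 486;  ∫_0^3 -2*x^4 dx = -486/5;
    ∫_0^3 -8*x^3 dx = -162;  ∫_0^3 17*x^2 dx = 153;  ∫_0^3 -12*x dx = -54;
    ∫_0^3 4 dx = 12.
  Sum: 2187/7 + 486 − 486/5 − 162 + 153 − 54 + 12 = 22758/35.
  ∫_0^3 u'(x)^2 dx = ∫_0^3 (9*x^4 + 24*x^3 - 2*x^2 - 24*x + 9) dx. Term by term:
    ∫_0^3 9*x^4 dx = 2187/5;  ∫_0^3 24*x^3 dx = 486;  ∫_0^3 -2*x^2 dx = -18;
    ∫_0^3 -24*x dx = -108;  ∫_0^3 9 dx = 27.
  Sum: 2187/5 + 486 − 18 − 108 + 27 = 4122/5.
Adding: ||u||_{H^1}^2 = 22758/35 + 4122/5 = 51612/35.


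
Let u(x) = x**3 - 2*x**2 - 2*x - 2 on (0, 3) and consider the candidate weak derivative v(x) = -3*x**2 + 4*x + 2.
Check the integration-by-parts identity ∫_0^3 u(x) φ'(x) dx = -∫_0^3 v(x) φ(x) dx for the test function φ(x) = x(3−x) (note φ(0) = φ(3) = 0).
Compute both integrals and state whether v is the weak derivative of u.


LHS = -9/20, RHS = 9/20. No, v is not the weak derivative of u.

u(x) = x**3 - 2*x**2 - 2*x - 2, classical derivative u'(x) = 3*x**2 - 4*x - 2.
φ(x) = x(3−x), so φ'(x) = 3 - 2*x.
Note φ(0) = φ(3) = 0, so the boundary term u·φ vanishes.
LHS = ∫_0^3 u(x) φ'(x) dx = ∫_0^3 (-2*x^4 + 7*x^3 - 2*x^2 - 2*x - 6) dx. Term by term:
  ∫_0^3 -2*x^4 dx = -486/5;  ∫_0^3 7*x^3 dx = 567/4;  ∫_0^3 -2*x^2 dx = -18;
  ∫_0^3 -2*x dx = -9;  ∫_0^3 -6 dx = -18.
Sum: -486/5 + 567/4 − 18 − 9 − 18 = -9/20.
So LHS = -9/20.
∫_0^3 v(x) φ(x) dx = ∫_0^3 (3*x^4 - 13*x^3 + 10*x^2 + 6*x) dx. Term by term:
  ∫_0^3 3*x^4 dx = 729/5;  ∫_0^3 -13*x^3 dx = -1053/4;  ∫_0^3 10*x^2 dx = 90;
  ∫_0^3 6*x dx = 27.
Sum: 729/5 − 1053/4 + 90 + 27 = -9/20.
So RHS = -∫_0^3 v(x) φ(x) dx = 9/20.
LHS − RHS = -9/10 ≠ 0, so the identity fails.
(For a valid weak derivative the identity must hold for EVERY test function, in particular this one. The failure shows v is NOT the weak derivative of u.)
Correct weak derivative would be u'(x) = 3*x**2 - 4*x - 2.


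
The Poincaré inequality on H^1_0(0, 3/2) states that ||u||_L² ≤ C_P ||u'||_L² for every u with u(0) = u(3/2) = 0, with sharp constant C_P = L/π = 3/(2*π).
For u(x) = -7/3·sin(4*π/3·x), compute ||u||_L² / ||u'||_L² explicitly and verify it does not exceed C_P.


||u||_L² / ||u'||_L² = 3/(4*π) < C_P = 3/(2*π).

u(x) = -7/3·sin(4*π/3·x), so u'(x) = -28*π*cos(4*π*x/3)/9.
Writing u(x) = A·sin(kπx/L) with A = -7/3 and k = 2, use ∫_0^L sin²(kπx/L) dx = L/2 and ∫_0^L cos²(kπx/L) dx = L/2.
u² = 49/9·sin²(4*π/3·x) and (u')² = 784*π^2/81·cos²(4*π/3·x), and each of sin², cos² integrates to L/2 = 3/4 over (0, 3/2).
∫_0^3/2 u² dx = 49/12, so ||u||_L² = 7*sqrt(3)/6.
∫_0^3/2 (u')² dx = 196*π^2/27, so ||u'||_L² = 14*sqrt(3)*π/9.
Ratio ||u||_L² / ||u'||_L² = 3/(4*π).
Sharp Poincaré constant on H^1_0(0, 3/2) is C_P = L/π = 3/(2*π), achieved by sin(2*π/3·x).
This is the k = 2 harmonic; the ratio L/(kπ) is strictly less than C_P = L/π, consistent with the sharp inequality ||u||_L² ≤ C_P ||u'||_L².


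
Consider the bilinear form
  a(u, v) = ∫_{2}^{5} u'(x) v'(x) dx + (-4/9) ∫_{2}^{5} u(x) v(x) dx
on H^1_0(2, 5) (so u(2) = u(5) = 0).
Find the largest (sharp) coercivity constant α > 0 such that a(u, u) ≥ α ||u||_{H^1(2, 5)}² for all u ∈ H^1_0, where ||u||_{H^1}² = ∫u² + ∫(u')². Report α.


α = (-4 + π^2)/(9 + π^2)

Coercivity of a(·,·) on H^1_0(2, 5) means a(u, u) ≥ α ||u||_{H^1}² for every u ∈ H^1_0.
The interval has length L = 3, and Poincaré/coercivity depend only on L. Here a(u, u) = ∫(u')² + (-4/9)·∫u².
Here c = -4/9 < 0 with |c| < (π/L)² = π^2/9, so coercivity still holds. The condition a(u,u) ≥ α||u||_{H^1}² reads (1−α)∫(u')² ≥ (α−c)∫u². Any admissible α is ≤ 1 (rapidly oscillating u have ∫u²/∫(u')² → 0), and α = 1 would force 0 ≥ (1−c)∫u², impossible since c < 1; so 1−α > 0. By the sharp Poincaré inequality on H^1_0 of an interval of length L, ∫(u')² ≥ (π/L)²∫u² with equality for the first sine mode sin(π(x−x₀)/L) (x₀ the left endpoint), so the inequality holds for all u iff (1−α)(π/L)² ≥ α − c, i.e. α ≤ ((π/L)² + c)/((π/L)² + 1) = (1 + c(L/π)²)/(1 + (L/π)²). (Direct route, valid since c ≤ 0: Poincaré gives c∫u² ≥ c(L/π)²∫(u')², so a(u,u) ≥ (1 + c(L/π)²)∫(u')², while ||u||_{H^1}² ≤ (1 + (L/π)²)∫(u')²; dividing yields the same α.) With (π/L)² = π^2/9 and c = -4/9, the largest admissible constant is α = ((π/L)² + c)/((π/L)² + 1).
Simplifying, α = (-4 + π^2)/(9 + π^2).


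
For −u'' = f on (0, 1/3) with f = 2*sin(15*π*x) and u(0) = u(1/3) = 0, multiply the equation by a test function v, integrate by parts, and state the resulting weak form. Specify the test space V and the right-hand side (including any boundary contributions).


V = H^1_0(0, 1/3) (so v(0) = v(1/3) = 0); weak form: ∫_0^1/3 u'v' dx = ∫_0^1/3 (2*sin(15*π*x)) v dx for all v ∈ V.

Multiply both sides by a test function v and integrate from 0 to 1/3:
  ∫_0^1/3 −u''(x) v(x) dx = ∫_0^1/3 f(x) v(x) dx.
Integrate the LHS by parts once:
  ∫_0^1/3 −u'' v dx = −[u'(x) v(x)]_0^1/3 + ∫_0^1/3 u'(x) v'(x) dx.
Thus ∫_0^1/3 u'(x) v'(x) dx = ∫_0^1/3 f(x) v(x) dx + [u'(x) v(x)]_0^1/3.
Choose V so that boundary terms are either known or forced to vanish.
u is Dirichlet: u(0) = u(1/3) = 0. Let V = H^1_0(0, 1/3); then v(0) = v(1/3) = 0, and [u' v]_0^1/3 = 0.
Weak formulation: find u (satisfying any essential BC) such that ∫_0^1/3 u'(x) v'(x) dx = ∫_0^1/3 f v dx for all v ∈ V.
Substituting f(x) = 2*sin(15*π*x), the right-hand side is ∫_0^1/3 (2*sin(15*π*x)) v dx.


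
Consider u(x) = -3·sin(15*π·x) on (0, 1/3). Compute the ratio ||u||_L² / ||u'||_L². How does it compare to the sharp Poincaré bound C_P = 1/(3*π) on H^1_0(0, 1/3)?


||u||_L² / ||u'||_L² = 1/(15*π) < C_P = 1/(3*π).

u(x) = -3·sin(15*π·x), so u'(x) = -45*π*cos(15*π*x).
Writing u(x) = A·sin(kπx/L) with A = -3 and k = 5, use ∫_0^L sin²(kπx/L) dx = L/2 and ∫_0^L cos²(kπx/L) dx = L/2.
u² = 9·sin²(15*π·x) and (u')² = 2025*π^2·cos²(15*π·x), and each of sin², cos² integrates to L/2 = 1/6 over (0, 1/3).
∫_0^1/3 u² dx = 3/2, so ||u||_L² = sqrt(6)/2.
∫_0^1/3 (u')² dx = 675*π^2/2, so ||u'||_L² = 15*sqrt(6)*π/2.
Ratio ||u||_L² / ||u'||_L² = 1/(15*π).
Sharp Poincaré constant on H^1_0(0, 1/3) is C_P = L/π = 1/(3*π), achieved by sin(3*π·x).
This is the k = 5 harmonic; the ratio L/(kπ) is strictly less than C_P = L/π, consistent with the sharp inequality ||u||_L² ≤ C_P ||u'||_L².


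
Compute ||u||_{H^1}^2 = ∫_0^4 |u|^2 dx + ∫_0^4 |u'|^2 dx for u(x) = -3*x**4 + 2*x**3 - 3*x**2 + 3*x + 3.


||u||_{H^1}^2 = 16195944/35

The H^1 norm (squared) on an interval (0, L) is
  ||u||_{H^1}^2 = ∫_0^L u(x)^2 dx + ∫_0^L u'(x)^2 dx.
Compute u'(x) = -12*x**3 + 6*x**2 - 6*x + 3.
Then u(x)^2 = 9*x**8 - 12*x**7 + 22*x**6 - 30*x**5 + 3*x**4 - 6*x**3 - 9*x**2 + 18*x + 9 and u'(x)^2 = 144*x**6 - 144*x**5 + 180*x**4 - 144*x**3 + 72*x**2 - 36*x + 9.
Integrate each monomial from 0 to 4 using ∫_0^4 c·x^n dx = c·4^(n+1)/(n+1):
  ∫_0^4 u(x)^2 dx = ∫_0^4 (9*x^8 - 12*x^7 + 22*x^6 - 30*x^5 + 3*x^4 - 6*x^3 - 9*x^2 + 18*x + 9) dx. Term by term:
    ∫_0^4 9*x^8 dx = 262144;  ∫_0^4 -12*x^7 dx = -98304;  ∫_0^4 22*x^6 dx = 360448/7;
    ∫_0^4 -30*x^5 dx = -20480;  ∫_0^4 3*x^4 dx = 3072/5;  ∫_0^4 -6*x^3 dx = -384;
    ∫_0^4 -9*x^2 dx = -192;  ∫_0^4 18*x dx = 144;  ∫_0^4 9 dx = 36.
  Sum: 262144 − 98304 + 360448/7 − 20480 + 3072/5 − 384 − 192 + 144 + 36 = 6827484/35.
  ∫_0^4 u'(x)^2 dx = ∫_0^4 (144*x^6 - 144*x^5 + 180*x^4 - 144*x^3 + 72*x^2 - 36*x + 9) dx. Term by term:
    ∫_0^4 144*x^6 dx = 2359296/7;  ∫_0^4 -144*x^5 dx = -98304;  ∫_0^4 180*x^4 dx = 36864;
    ∫_0^4 -144*x^3 dx = -9216;  ∫_0^4 72*x^2 dx = 1536;  ∫_0^4 -36*x dx = -288;
    ∫_0^4 9 dx = 36.
  Sum: 2359296/7 − 98304 + 36864 − 9216 + 1536 − 288 + 36 = 1873692/7.
Adding: ||u||_{H^1}^2 = 6827484/35 + 1873692/7 = 16195944/35.


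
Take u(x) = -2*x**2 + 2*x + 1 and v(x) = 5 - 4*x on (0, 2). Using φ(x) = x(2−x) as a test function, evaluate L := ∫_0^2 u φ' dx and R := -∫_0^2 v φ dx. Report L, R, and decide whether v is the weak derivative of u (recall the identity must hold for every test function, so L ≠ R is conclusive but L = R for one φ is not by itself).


LHS = 8/3, RHS = -4/3. No, v is not the weak derivative of u.

u(x) = -2*x**2 + 2*x + 1, classical derivative u'(x) = 2 - 4*x.
φ(x) = x(2−x), so φ'(x) = 2 - 2*x.
Note φ(0) = φ(2) = 0, so the boundary term u·φ vanishes.
LHS = ∫_0^2 u(x) φ'(x) dx = ∫_0^2 (4*x^3 - 8*x^2 + 2*x + 2) dx. Term by term:
  ∫_0^2 4*x^3 dx = 16;  ∫_0^2 -8*x^2 dx = -64/3;  ∫_0^2 2*x dx = 4;
  ∫_0^2 2 dx = 4.
Sum: 16 − 64/3 + 4 + 4 = 8/3.
So LHS = 8/3.
∫_0^2 v(x) φ(x) dx = ∫_0^2 (4*x^3 - 13*x^2 + 10*x) dx. Term by term:
  ∫_0^2 4*x^3 dx = 16;  ∫_0^2 -13*x^2 dx = -104/3;  ∫_0^2 10*x dx = 20.
Sum: 16 − 104/3 + 20 = 4/3.
So RHS = -∫_0^2 v(x) φ(x) dx = -4/3.
LHS − RHS = 4 ≠ 0, so the identity fails.
(For a valid weak derivative the identity must hold for EVERY test function, in particular this one. The failure shows v is NOT the weak derivative of u.)
Correct weak derivative would be u'(x) = 2 - 4*x.


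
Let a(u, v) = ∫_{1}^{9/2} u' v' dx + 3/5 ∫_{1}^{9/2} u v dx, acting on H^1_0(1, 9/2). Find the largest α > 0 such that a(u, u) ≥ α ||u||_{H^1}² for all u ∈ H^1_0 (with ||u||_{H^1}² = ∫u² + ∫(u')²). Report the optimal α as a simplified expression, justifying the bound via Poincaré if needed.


α = (147 + 20*π^2)/(5*(4*π^2 + 49))

Coercivity of a(·,·) on H^1_0(1, 9/2) means a(u, u) ≥ α ||u||_{H^1}² for every u ∈ H^1_0.
The interval has length L = 7/2, and Poincaré/coercivity depend only on L. Here a(u, u) = ∫(u')² + (3/5)·∫u².
Here 0 < c = 3/5 < 1. The condition a(u,u) ≥ α||u||_{H^1}² reads (1−α)∫(u')² ≥ (α−c)∫u². Any admissible α is ≤ 1 (rapidly oscillating u have ∫u²/∫(u')² → 0), and α = 1 would force 0 ≥ (1−c)∫u², impossible since c < 1; so 1−α > 0. By the sharp Poincaré inequality on H^1_0 of an interval of length L, ∫(u')² ≥ (π/L)²∫u² with equality for the first sine mode sin(π(x−x₀)/L) (x₀ the left endpoint), so the inequality holds for all u iff (1−α)(π/L)² ≥ α − c, i.e. α ≤ ((π/L)² + c)/((π/L)² + 1) = (1 + c(L/π)²)/(1 + (L/π)²). With (π/L)² = 4*π^2/49 and c = 3/5, the largest admissible constant is α = ((π/L)² + c)/((π/L)² + 1).
Simplifying, α = (147 + 20*π^2)/(5*(4*π^2 + 49)).


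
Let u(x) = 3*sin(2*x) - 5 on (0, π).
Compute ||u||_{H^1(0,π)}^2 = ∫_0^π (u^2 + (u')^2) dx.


||u||_{H^1(0,π)}^2 = 95*π/2

u'(x) = 6*cos(2*x).
Expand u² and (u')² and integrate term by term on (0, π), using: for integers n ≥ 1, ∫_0^π sin²(nx) dx = ∫_0^π cos²(nx) dx = π/2; for n ≠ n', ∫_0^π sin(nx)sin(n'x) dx = ∫_0^π cos(nx)cos(n'x) dx = 0; and by product-to-sum, ∫_0^π sin(nx)cos(n'x) dx = ½∫_0^π [sin((n+n')x) + sin((n−n')x)] dx, which is 0 when n+n' is even and 2n/(n²−n'²) when n+n' is odd (it need not vanish on (0, π)). For the constant mode: ∫_0^π 1 dx = π, ∫_0^π cos(nx) dx = 0, ∫_0^π sin(nx) dx = (1−(−1)^n)/n.
  u² squared terms: (-5)²·∫1 dx = 25·π = 25*π;  (3)²·∫sin(2x)² dx = 9·π/2 = 9*π/2.
  u² cross terms: 2·(-5)·(3)·∫1·sin(2x) dx = -30·(0) = 0.
  So ∫_0^π u² dx = 25*π + 9*π/2 + 0 = 59*π/2.
  (u')² squared terms: (6)²·∫cos(2x)² dx = 36·π/2 = 18*π.
  So ∫_0^π (u')² dx = 18*π.
||u||_{H^1}^2 = (59*π/2) + (18*π) = 95*π/2.


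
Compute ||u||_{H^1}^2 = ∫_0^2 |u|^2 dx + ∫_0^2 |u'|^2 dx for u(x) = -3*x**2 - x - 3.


||u||_{H^1}^2 = 4264/15

The H^1 norm (squared) on an interval (0, L) is
  ||u||_{H^1}^2 = ∫_0^L u(x)^2 dx + ∫_0^L u'(x)^2 dx.
Compute u'(x) = -6*x - 1.
Then u(x)^2 = 9*x**4 + 6*x**3 + 19*x**2 + 6*x + 9 and u'(x)^2 = 36*x**2 + 12*x + 1.
Integrate each monomial from 0 to 2 using ∫_0^2 c·x^n dx = c·2^(n+1)/(n+1):
  ∫_0^2 u(x)^2 dx = ∫_0^2 (9*x^4 + 6*x^3 + 19*x^2 + 6*x + 9) dx. Term by term:
    ∫_0^2 9*x^4 dx = 288/5;  ∫_0^2 6*x^3 dx = 24;  ∫_0^2 19*x^2 dx = 152/3;
    ∫_0^2 6*x dx = 12;  ∫_0^2 9 dx = 18.
  Sum: 288/5 + 24 + 152/3 + 12 + 18 = 2434/15.
  ∫_0^2 u'(x)^2 dx = ∫_0^2 (36*x^2 + 12*x + 1) dx. Term by term:
    ∫_0^2 36*x^2 dx = 96;  ∫_0^2 12*x dx = 24;  ∫_0^2 1 dx = 2.
  Sum: 96 + 24 + 2 = 122.
Adding: ||u||_{H^1}^2 = 2434/15 + 122 = 4264/15.


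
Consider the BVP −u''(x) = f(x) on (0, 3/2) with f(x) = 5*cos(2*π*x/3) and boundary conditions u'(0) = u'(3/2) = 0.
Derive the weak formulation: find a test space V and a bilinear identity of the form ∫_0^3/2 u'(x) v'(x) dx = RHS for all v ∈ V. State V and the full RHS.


V = H^1(0, 3/2) (no boundary constraint on v; u is determined up to an additive constant); weak form: ∫_0^3/2 u'v' dx = ∫_0^3/2 (5*cos(2*π*x/3)) v dx for all v ∈ V.

Multiply both sides by a test function v and integrate from 0 to 3/2:
  ∫_0^3/2 −u''(x) v(x) dx = ∫_0^3/2 f(x) v(x) dx.
Integrate the LHS by parts once:
  ∫_0^3/2 −u'' v dx = −[u'(x) v(x)]_0^3/2 + ∫_0^3/2 u'(x) v'(x) dx.
Thus ∫_0^3/2 u'(x) v'(x) dx = ∫_0^3/2 f(x) v(x) dx + [u'(x) v(x)]_0^3/2.
Choose V so that boundary terms are either known or forced to vanish.
u has homogeneous Neumann: u'(0) = u'(3/2) = 0. So [u' v]_0^3/2 = 0·v(3/2) − 0·v(0) = 0 for any v; take V = H^1(0, 3/2).
Weak formulation: find u (satisfying any essential BC) such that ∫_0^3/2 u'(x) v'(x) dx = ∫_0^3/2 f v dx for all v ∈ V (homogeneous Neumann, so boundary terms vanish).
Substituting f(x) = 5*cos(2*π*x/3), the right-hand side is ∫_0^3/2 (5*cos(2*π*x/3)) v dx.
Compatibility check (pure Neumann): taking v ≡ 1 ∈ V gives 0 = ∫_0^3/2 f dx + (0) − (0), i.e. ∫_0^3/2 f dx must equal u'(0) − u'(3/2) = 0. Indeed ∫_0^3/2 (5*cos(2*π*x/3)) dx = 0, so the data are compatible. The solution is then unique only up to an additive constant (fix it e.g. by requiring ∫_0^3/2 u dx = 0).


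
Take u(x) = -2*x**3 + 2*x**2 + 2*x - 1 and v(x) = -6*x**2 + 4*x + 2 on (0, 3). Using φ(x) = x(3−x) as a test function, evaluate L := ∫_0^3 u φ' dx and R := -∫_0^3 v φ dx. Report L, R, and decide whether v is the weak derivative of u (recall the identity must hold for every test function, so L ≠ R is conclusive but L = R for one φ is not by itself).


LHS = 369/10, RHS = 369/10. Yes, v = u' weakly.

u(x) = -2*x**3 + 2*x**2 + 2*x - 1, classical derivative u'(x) = -6*x**2 + 4*x + 2.
φ(x) = x(3−x), so φ'(x) = 3 - 2*x.
Note φ(0) = φ(3) = 0, so the boundary term u·φ vanishes.
LHS = ∫_0^3 u(x) φ'(x) dx = ∫_0^3 (4*x^4 - 10*x^3 + 2*x^2 + 8*x - 3) dx. Term by term:
  ∫_0^3 4*x^4 dx = 972/5;  ∫_0^3 -10*x^3 dx = -405/2;  ∫_0^3 2*x^2 dx = 18;
  ∫_0^3 8*x dx = 36;  ∫_0^3 -3 dx = -9.
Sum: 972/5 − 405/2 + 18 + 36 − 9 = 369/10.
So LHS = 369/10.
∫_0^3 v(x) φ(x) dx = ∫_0^3 (6*x^4 - 22*x^3 + 10*x^2 + 6*x) dx. Term by term:
  ∫_0^3 6*x^4 dx = 1458/5;  ∫_0^3 -22*x^3 dx = -891/2;  ∫_0^3 10*x^2 dx = 90;
  ∫_0^3 6*x dx = 27.
Sum: 1458/5 − 891/2 + 90 + 27 = -369/10.
So RHS = -∫_0^3 v(x) φ(x) dx = 369/10.
LHS = RHS, so the identity holds for this test φ.
Moreover u is smooth here and v(x) = u'(x) = -6*x**2 + 4*x + 2 pointwise, so the identity holds for every test function. Hence v is the weak derivative of u.


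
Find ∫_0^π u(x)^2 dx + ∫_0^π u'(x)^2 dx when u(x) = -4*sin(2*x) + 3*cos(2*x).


||u||_{H^1(0,π)}^2 = 125*π/2

u'(x) = -6*sin(2*x) - 8*cos(2*x).
Expand u² and (u')² and integrate term by term on (0, π), using: for integers n ≥ 1, ∫_0^π sin²(nx) dx = ∫_0^π cos²(nx) dx = π/2; for n ≠ n', ∫_0^π sin(nx)sin(n'x) dx = ∫_0^π cos(nx)cos(n'x) dx = 0; and by product-to-sum, ∫_0^π sin(nx)cos(n'x) dx = ½∫_0^π [sin((n+n')x) + sin((n−n')x)] dx, which is 0 when n+n' is even and 2n/(n²−n'²) when n+n' is odd (it need not vanish on (0, π)).
  u² squared terms: (-4)²·∫sin(2x)² dx = 16·π/2 = 8*π;  (3)²·∫cos(2x)² dx = 9·π/2 = 9*π/2.
  u² cross terms: 2·(-4)·(3)·∫sin(2x)·cos(2x) dx = -24·(0) = 0.
  So ∫_0^π u² dx = 8*π + 9*π/2 + 0 = 25*π/2.
  (u')² squared terms: (-8)²·∫cos(2x)² dx = 64·π/2 = 32*π;  (-6)²·∫sin(2x)² dx = 36·π/2 = 18*π.
  (u')² cross terms: 2·(-8)·(-6)·∫cos(2x)·sin(2x) dx = 96·(0) = 0.
  So ∫_0^π (u')² dx = 32*π + 18*π + 0 = 50*π.
||u||_{H^1}^2 = (25*π/2) + (50*π) = 125*π/2.


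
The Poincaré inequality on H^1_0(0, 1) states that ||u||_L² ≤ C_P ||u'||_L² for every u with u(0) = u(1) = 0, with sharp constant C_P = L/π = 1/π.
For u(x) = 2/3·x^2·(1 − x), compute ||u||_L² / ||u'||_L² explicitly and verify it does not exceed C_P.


||u||_L² / ||u'||_L² = sqrt(14)/14 < C_P = 1/π.

u(x) = 2/3·x^2·(1 − x), so u'(x) = 2*x*(2 - 3*x)/3.
u(x) = 2/3·x^2·(1 − x) vanishes at x = 0 and x = 1, so u ∈ H^1_0(0, 1). Differentiate via the product rule and integrate the resulting polynomials term by term.
  ∫_0^1 u² dx = ∫_0^1 (4*x^6/9 - 8*x^5/9 + 4*x^4/9) dx. Term by term:
    ∫_0^1 4*x^6/9 dx = 4/63;  ∫_0^1 -8*x^5/9 dx = -4/27;  ∫_0^1 4*x^4/9 dx = 4/45.
  Sum: 4/63 − 4/27 + 4/45 = 4/945.
  ∫_0^1 (u')² dx = ∫_0^1 (4*x^4 - 16*x^3/3 + 16*x^2/9) dx. Term by term:
    ∫_0^1 4*x^4 dx = 4/5;  ∫_0^1 -16*x^3/3 dx = -4/3;  ∫_0^1 16*x^2/9 dx = 16/27.
  Sum: 4/5 − 4/3 + 16/27 = 8/135.
∫_0^1 u² dx = 4/945, so ||u||_L² = 2*sqrt(105)/315.
∫_0^1 (u')² dx = 8/135, so ||u'||_L² = 2*sqrt(30)/45.
Ratio ||u||_L² / ||u'||_L² = sqrt(14)/14.
Sharp Poincaré constant on H^1_0(0, 1) is C_P = L/π = 1/π, achieved by sin(π·x).
A polynomial bump cannot attain the sharp Poincaré constant (only the first sine eigenfunction does), so the ratio is strictly less than C_P, consistent with ||u||_L² ≤ C_P ||u'||_L².


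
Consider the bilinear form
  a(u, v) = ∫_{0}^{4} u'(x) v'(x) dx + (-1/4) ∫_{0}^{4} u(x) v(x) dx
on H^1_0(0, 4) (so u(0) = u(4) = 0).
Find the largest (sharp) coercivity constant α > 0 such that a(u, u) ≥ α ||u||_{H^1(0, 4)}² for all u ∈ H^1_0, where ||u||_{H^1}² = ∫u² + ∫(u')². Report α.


α = (-4 + π^2)/(π^2 + 16)

Coercivity of a(·,·) on H^1_0(0, 4) means a(u, u) ≥ α ||u||_{H^1}² for every u ∈ H^1_0.
The interval has length L = 4, and Poincaré/coercivity depend only on L. Here a(u, u) = ∫(u')² + (-1/4)·∫u².
Here c = -1/4 < 0 with |c| < (π/L)² = π^2/16, so coercivity still holds. The condition a(u,u) ≥ α||u||_{H^1}² reads (1−α)∫(u')² ≥ (α−c)∫u². Any admissible α is ≤ 1 (rapidly oscillating u have ∫u²/∫(u')² → 0), and α = 1 would force 0 ≥ (1−c)∫u², impossible since c < 1; so 1−α > 0. By the sharp Poincaré inequality on H^1_0 of an interval of length L, ∫(u')² ≥ (π/L)²∫u² with equality for the first sine mode sin(π(x−x₀)/L) (x₀ the left endpoint), so the inequality holds for all u iff (1−α)(π/L)² ≥ α − c, i.e. α ≤ ((π/L)² + c)/((π/L)² + 1) = (1 + c(L/π)²)/(1 + (L/π)²). (Direct route, valid since c ≤ 0: Poincaré gives c∫u² ≥ c(L/π)²∫(u')², so a(u,u) ≥ (1 + c(L/π)²)∫(u')², while ||u||_{H^1}² ≤ (1 + (L/π)²)∫(u')²; dividing yields the same α.) With (π/L)² = π^2/16 and c = -1/4, the largest admissible constant is α = ((π/L)² + c)/((π/L)² + 1).
Simplifying, α = (-4 + π^2)/(π^2 + 16).


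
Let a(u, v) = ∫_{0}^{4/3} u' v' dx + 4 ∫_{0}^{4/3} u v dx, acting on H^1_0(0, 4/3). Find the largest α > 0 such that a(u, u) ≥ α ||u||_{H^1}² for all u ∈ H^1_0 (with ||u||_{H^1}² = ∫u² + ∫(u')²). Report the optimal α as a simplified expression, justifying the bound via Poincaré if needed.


α = 1

Coercivity of a(·,·) on H^1_0(0, 4/3) means a(u, u) ≥ α ||u||_{H^1}² for every u ∈ H^1_0.
The interval has length L = 4/3, and Poincaré/coercivity depend only on L. Here a(u, u) = ∫(u')² + (4)·∫u².
Here c = 4 ≥ 1, so a(u,u) = ∫(u')² + c∫u² ≥ ∫(u')² + ∫u² = ||u||_{H^1}², i.e. α = 1 works. No larger α is possible: a(u,u) ≥ α||u||_{H^1}² means (1−α)∫(u')² ≥ (α−c)∫u², and for the modes u_n = sin(nπ(x−x₀)/L) (x₀ the left endpoint) one has ∫u_n²/∫(u_n')² = (L/(nπ))² → 0, so a(u_n,u_n)/||u_n||_{H^1}² → 1. Hence the optimal constant is α = 1.
Therefore α = 1.


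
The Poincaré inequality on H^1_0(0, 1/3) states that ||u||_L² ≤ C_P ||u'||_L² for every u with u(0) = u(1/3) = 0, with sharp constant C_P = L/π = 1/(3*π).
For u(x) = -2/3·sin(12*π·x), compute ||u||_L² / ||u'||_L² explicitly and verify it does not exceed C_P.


||u||_L² / ||u'||_L² = 1/(12*π) < C_P = 1/(3*π).

u(x) = -2/3·sin(12*π·x), so u'(x) = -8*π*cos(12*π*x).
Writing u(x) = A·sin(kπx/L) with A = -2/3 and k = 4, use ∫_0^L sin²(kπx/L) dx = L/2 and ∫_0^L cos²(kπx/L) dx = L/2.
u² = 4/9·sin²(12*π·x) and (u')² = 64*π^2·cos²(12*π·x), and each of sin², cos² integrates to L/2 = 1/6 over (0, 1/3).
∫_0^1/3 u² dx = 2/27, so ||u||_L² = sqrt(6)/9.
∫_0^1/3 (u')² dx = 32*π^2/3, so ||u'||_L² = 4*sqrt(6)*π/3.
Ratio ||u||_L² / ||u'||_L² = 1/(12*π).
Sharp Poincaré constant on H^1_0(0, 1/3) is C_P = L/π = 1/(3*π), achieved by sin(3*π·x).
This is the k = 4 harmonic; the ratio L/(kπ) is strictly less than C_P = L/π, consistent with the sharp inequality ||u||_L² ≤ C_P ||u'||_L².


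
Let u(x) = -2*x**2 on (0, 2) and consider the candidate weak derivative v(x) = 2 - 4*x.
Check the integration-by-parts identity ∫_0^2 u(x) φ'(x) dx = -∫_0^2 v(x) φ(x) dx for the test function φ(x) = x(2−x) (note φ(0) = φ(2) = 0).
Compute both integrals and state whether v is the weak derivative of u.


LHS = 16/3, RHS = 8/3. No, v is not the weak derivative of u.

u(x) = -2*x**2, classical derivative u'(x) = -4*x.
φ(x) = x(2−x), so φ'(x) = 2 - 2*x.
Note φ(0) = φ(2) = 0, so the boundary term u·φ vanishes.
LHS = ∫_0^2 u(x) φ'(x) dx = ∫_0^2 (4*x^3 - 4*x^2) dx. Term by term:
  ∫_0^2 4*x^3 dx = 16;  ∫_0^2 -4*x^2 dx = -32/3.
Sum: 16 − 32/3 = 16/3.
So LHS = 16/3.
∫_0^2 v(x) φ(x) dx = ∫_0^2 (4*x^3 - 10*x^2 + 4*x) dx. Term by term:
  ∫_0^2 4*x^3 dx = 16;  ∫_0^2 -10*x^2 dx = -80/3;  ∫_0^2 4*x dx = 8.
Sum: 16 − 80/3 + 8 = -8/3.
So RHS = -∫_0^2 v(x) φ(x) dx = 8/3.
LHS − RHS = 8/3 ≠ 0, so the identity fails.
(For a valid weak derivative the identity must hold for EVERY test function, in particular this one. The failure shows v is NOT the weak derivative of u.)
Correct weak derivative would be u'(x) = -4*x.


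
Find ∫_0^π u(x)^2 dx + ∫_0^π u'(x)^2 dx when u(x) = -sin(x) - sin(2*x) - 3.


||u||_{H^1(0,π)}^2 = 12 + 25*π/2

u'(x) = -cos(x) - 2*cos(2*x).
Expand u² and (u')² and integrate term by term on (0, π), using: for integers n ≥ 1, ∫_0^π sin²(nx) dx = ∫_0^π cos²(nx) dx = π/2; for n ≠ n', ∫_0^π sin(nx)sin(n'x) dx = ∫_0^π cos(nx)cos(n'x) dx = 0; and by product-to-sum, ∫_0^π sin(nx)cos(n'x) dx = ½∫_0^π [sin((n+n')x) + sin((n−n')x)] dx, which is 0 when n+n' is even and 2n/(n²−n'²) when n+n' is odd (it need not vanish on (0, π)). For the constant mode: ∫_0^π 1 dx = π, ∫_0^π cos(nx) dx = 0, ∫_0^π sin(nx) dx = (1−(−1)^n)/n.
  u² squared terms: (-3)²·∫1 dx = 9·π = 9*π;  (-1)²·∫sin(x)² dx = 1·π/2 = π/2;  (-1)²·∫sin(2x)² dx = 1·π/2 = π/2.
  u² cross terms: 2·(-3)·(-1)·∫1·sin(x) dx = 6·(2) = 12;  2·(-3)·(-1)·∫1·sin(2x) dx = 6·(0) = 0;  2·(-1)·(-1)·∫sin(x)·sin(2x) dx = 2·(0) = 0.
  So ∫_0^π u² dx = 9*π + π/2 + π/2 + 12 + 0 + 0 = 12 + 10*π.
  (u')² squared terms: (-1)²·∫cos(x)² dx = 1·π/2 = π/2;  (-2)²·∫cos(2x)² dx = 4·π/2 = 2*π.
  (u')² cross terms: 2·(-1)·(-2)·∫cos(x)·cos(2x) dx = 4·(0) = 0.
  So ∫_0^π (u')² dx = π/2 + 2*π + 0 = 5*π/2.
||u||_{H^1}^2 = (12 + 10*π) + (5*π/2) = 12 + 25*π/2.


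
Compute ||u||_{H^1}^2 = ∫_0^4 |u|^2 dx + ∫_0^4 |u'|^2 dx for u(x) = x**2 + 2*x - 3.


||u||_{H^1}^2 = 7852/15

The H^1 norm (squared) on an interval (0, L) is
  ||u||_{H^1}^2 = ∫_0^L u(x)^2 dx + ∫_0^L u'(x)^2 dx.
Compute u'(x) = 2*x + 2.
Then u(x)^2 = x**4 + 4*x**3 - 2*x**2 - 12*x + 9 and u'(x)^2 = 4*x**2 + 8*x + 4.
Integrate each monomial from 0 to 4 using ∫_0^4 c·x^n dx = c·4^(n+1)/(n+1):
  ∫_0^4 u(x)^2 dx = ∫_0^4 (x^4 + 4*x^3 - 2*x^2 - 12*x + 9) dx. Term by term:
    ∫_0^4 x^4 dx = 1024/5;  ∫_0^4 4*x^3 dx = 256;  ∫_0^4 -2*x^2 dx = -128/3;
    ∫_0^4 -12*x dx = -96;  ∫_0^4 9 dx = 36.
  Sum: 1024/5 + 256 − 128/3 − 96 + 36 = 5372/15.
  ∫_0^4 u'(x)^2 dx = ∫_0^4 (4*x^2 + 8*x + 4) dx. Term by term:
    ∫_0^4 4*x^2 dx = 256/3;  ∫_0^4 8*x dx = 64;  ∫_0^4 4 dx = 16.
  Sum: 256/3 + 64 + 16 = 496/3.
Adding: ||u||_{H^1}^2 = 5372/15 + 496/3 = 7852/15.


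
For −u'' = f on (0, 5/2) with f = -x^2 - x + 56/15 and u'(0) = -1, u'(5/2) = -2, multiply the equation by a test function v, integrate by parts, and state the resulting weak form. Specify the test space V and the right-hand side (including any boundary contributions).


V = H^1(0, 5/2) (v unrestricted at boundary; u is determined up to an additive constant); weak form: ∫_0^5/2 u'v' dx = ∫_0^5/2 (-x^2 - x + 56/15) v dx − 2·v(5/2) + v(0) for all v ∈ V.

Multiply both sides by a test function v and integrate from 0 to 5/2:
  ∫_0^5/2 −u''(x) v(x) dx = ∫_0^5/2 f(x) v(x) dx.
Integrate the LHS by parts once:
  ∫_0^5/2 −u'' v dx = −[u'(x) v(x)]_0^5/2 + ∫_0^5/2 u'(x) v'(x) dx.
Thus ∫_0^5/2 u'(x) v'(x) dx = ∫_0^5/2 f(x) v(x) dx + [u'(x) v(x)]_0^5/2.
Choose V so that boundary terms are either known or forced to vanish.
u has inhomogeneous Neumann u'(0) = -1, u'(5/2) = -2. [u' v]_0^5/2 = (-2)·v(5/2) − (-1)·v(0) = − 2·v(5/2) + v(0). Take V = H^1(0, 5/2); boundary term becomes part of RHS.
Weak formulation: find u (satisfying any essential BC) such that ∫_0^5/2 u'(x) v'(x) dx = ∫_0^5/2 f v dx − 2·v(5/2) + v(0) for all v ∈ V (Neumann data are natural BCs: they enter the RHS as boundary terms).
Substituting f(x) = -x^2 - x + 56/15, the right-hand side is ∫_0^5/2 (-x^2 - x + 56/15) v dx − 2·v(5/2) + v(0).
Compatibility check (pure Neumann): taking v ≡ 1 ∈ V gives 0 = ∫_0^5/2 f dx + (-2) − (-1), i.e. ∫_0^5/2 f dx must equal u'(0) − u'(5/2) = 1. Indeed ∫_0^5/2 (-x^2 - x + 56/15) dx = 1, so the data are compatible. The solution is then unique only up to an additive constant (fix it e.g. by requiring ∫_0^5/2 u dx = 0).


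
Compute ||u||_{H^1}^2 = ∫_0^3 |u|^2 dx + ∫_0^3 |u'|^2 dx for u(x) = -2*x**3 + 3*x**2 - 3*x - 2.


||u||_{H^1}^2 = 101739/70

The H^1 norm (squared) on an interval (0, L) is
  ||u||_{H^1}^2 = ∫_0^L u(x)^2 dx + ∫_0^L u'(x)^2 dx.
Compute u'(x) = -6*x**2 + 6*x - 3.
Then u(x)^2 = 4*x**6 - 12*x**5 + 21*x**4 - 10*x**3 - 3*x**2 + 12*x + 4 and u'(x)^2 = 36*x**4 - 72*x**3 + 72*x**2 - 36*x + 9.
Integrate each monomial from 0 to 3 using ∫_0^3 c·x^n dx = c·3^(n+1)/(n+1):
  ∫_0^3 u(x)^2 dx = ∫_0^3 (4*x^6 - 12*x^5 + 21*x^4 - 10*x^3 - 3*x^2 + 12*x + 4) dx. Term by term:
    ∫_0^3 4*x^6 dx = 8748/7;  ∫_0^3 -12*x^5 dx = -1458;  ∫_0^3 21*x^4 dx = 5103/5;
    ∫_0^3 -10*x^3 dx = -405/2;  ∫_0^3 -3*x^2 dx = -27;  ∫_0^3 12*x dx = 54;
    ∫_0^3 4 dx = 12.
  Sum: 8748/7 − 1458 + 5103/5 − 405/2 − 27 + 54 + 12 = 45417/70.
  ∫_0^3 u'(x)^2 dx = ∫_0^3 (36*x^4 - 72*x^3 + 72*x^2 - 36*x + 9) dx. Term by term:
    ∫_0^3 36*x^4 dx = 8748/5;  ∫_0^3 -72*x^3 dx = -1458;  ∫_0^3 72*x^2 dx = 648;
    ∫_0^3 -36*x dx = -162;  ∫_0^3 9 dx = 27.
  Sum: 8748/5 − 1458 + 648 − 162 + 27 = 4023/5.
Adding: ||u||_{H^1}^2 = 45417/70 + 4023/5 = 101739/70.


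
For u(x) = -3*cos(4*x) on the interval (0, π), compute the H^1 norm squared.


||u||_{H^1(0,π)}^2 = 153*π/2

u'(x) = 12*sin(4*x).
Expand u² and (u')² and integrate term by term on (0, π), using: for integers n ≥ 1, ∫_0^π sin²(nx) dx = ∫_0^π cos²(nx) dx = π/2; for n ≠ n', ∫_0^π sin(nx)sin(n'x) dx = ∫_0^π cos(nx)cos(n'x) dx = 0; and by product-to-sum, ∫_0^π sin(nx)cos(n'x) dx = ½∫_0^π [sin((n+n')x) + sin((n−n')x)] dx, which is 0 when n+n' is even and 2n/(n²−n'²) when n+n' is odd (it need not vanish on (0, π)).
  u² squared terms: (-3)²·∫cos(4x)² dx = 9·π/2 = 9*π/2.
  So ∫_0^π u² dx = 9*π/2.
  (u')² squared terms: (12)²·∫sin(4x)² dx = 144·π/2 = 72*π.
  So ∫_0^π (u')² dx = 72*π.
||u||_{H^1}^2 = (9*π/2) + (72*π) = 153*π/2.
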